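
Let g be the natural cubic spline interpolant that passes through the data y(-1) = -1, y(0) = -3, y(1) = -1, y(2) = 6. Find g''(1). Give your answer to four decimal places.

With σ_i denoting the second derivative at x_i, h_i = 1, 1, 1, and Δ_i = (y_(i+1) − y_i)/h_i = -2, 2, 7:
  1·σ_0 + 4·σ_1 + 1·σ_2 = 6(Δ_1 - Δ_0) = 24
  1·σ_1 + 4·σ_2 + 1·σ_3 = 6(Δ_2 - Δ_1) = 30
Natural end conditions: σ_0 = σ_3 = 0.
Forward elimination and back-substitution give σ_0 = 0, σ_1 = 22/5, σ_2 = 32/5, σ_3 = 0.

6.4000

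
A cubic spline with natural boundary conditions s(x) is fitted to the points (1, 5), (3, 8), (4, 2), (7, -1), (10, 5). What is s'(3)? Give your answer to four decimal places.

-4.0176

Let M_i = s''(x_i). Step sizes h_i = 2, 1, 3, 3; slopes of the chords Δ_i = (y_(i+1) - y_i)/h_i = 3/2, -6, -1, 2.
  2·M_0 + 6·M_1 + 1·M_2 = 6(Δ_1 - Δ_0) = -45
  1·M_1 + 8·M_2 + 3·M_3 = 6(Δ_2 - Δ_1) = 30
  3·M_2 + 12·M_3 + 3·M_4 = 6(Δ_3 - Δ_2) = 18
Natural end conditions: M_0 = M_4 = 0.
Hence M_0 = 0, M_1 = -1407/170, M_2 = 396/85, M_3 = 57/170, M_4 = 0.
On [3, 4], s'(x) = b_1 + 2c_1·(x - 3) + 3d_1·(x - 3)² with b_1 = Δ_1 - h_1(2M_1 + M_2)/6 = -683/170, c_1 = M_1/2 = -1407/340, d_1 = (M_2 - M_1)/(6h_1) = 733/340. So s'(3) = -683/170.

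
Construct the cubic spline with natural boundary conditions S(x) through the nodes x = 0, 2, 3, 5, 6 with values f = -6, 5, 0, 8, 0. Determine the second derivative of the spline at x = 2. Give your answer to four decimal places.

Write M_i for S''(x_i). With h_i = 2, 1, 2, 1 and divided differences Δ_i = 11/2, -5, 4, -8, the continuity of S' gives the tridiagonal system
  2·M_0 + 6·M_1 + 1·M_2 = 6(Δ_1 - Δ_0) = -63
  1·M_1 + 6·M_2 + 2·M_3 = 6(Δ_2 - Δ_1) = 54
  2·M_2 + 6·M_3 + 1·M_4 = 6(Δ_3 - Δ_2) = -72
Natural end conditions: M_0 = M_4 = 0.
Forward elimination and back-substitution give M_0 = 0, M_1 = -414/31, M_2 = 531/31, M_3 = -549/31, M_4 = 0.

-13.3548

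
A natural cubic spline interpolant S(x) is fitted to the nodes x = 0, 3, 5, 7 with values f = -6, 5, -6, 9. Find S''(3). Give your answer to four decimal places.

With M_i denoting the second derivative at x_i, h_i = 3, 2, 2, and Δ_i = (y_(i+1) − y_i)/h_i = 11/3, -11/2, 15/2:
  3·M_0 + 10·M_1 + 2·M_2 = 6(Δ_1 - Δ_0) = -55
  2·M_1 + 8·M_2 + 2·M_3 = 6(Δ_2 - Δ_1) = 78
Natural end conditions: M_0 = M_3 = 0.
Solving: M_0 = 0, M_1 = -149/19, M_2 = 445/38, M_3 = 0.

-7.8421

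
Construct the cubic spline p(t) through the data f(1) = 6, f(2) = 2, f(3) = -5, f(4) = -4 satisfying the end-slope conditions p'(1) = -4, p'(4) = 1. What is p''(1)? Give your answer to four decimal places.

Let M_i = p''(x_i). Step sizes h_i = 1, 1, 1; slopes of the chords Δ_i = (y_(i+1) - y_i)/h_i = -4, -7, 1.
  1·M_0 + 4·M_1 + 1·M_2 = 6(Δ_1 - Δ_0) = -18
  1·M_1 + 4·M_2 + 1·M_3 = 6(Δ_2 - Δ_1) = 48
Clamped end conditions give two more equations: 2h_0·M_0 + h_0·M_1 = 6(Δ_0 - p'(1)) = 0 and h_2·M_2 + 2h_2·M_3 = 6(p'(4) - Δ_2) = 0.
Hence M_0 = 74/15, M_1 = -148/15, M_2 = 248/15, M_3 = -124/15.

4.9333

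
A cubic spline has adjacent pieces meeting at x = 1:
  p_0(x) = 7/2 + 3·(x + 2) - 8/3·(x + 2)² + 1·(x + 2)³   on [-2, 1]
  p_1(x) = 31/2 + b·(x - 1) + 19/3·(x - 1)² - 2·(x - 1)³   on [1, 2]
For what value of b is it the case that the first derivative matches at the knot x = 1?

14

p_0'(x) = 3 - 16/3·(x + 2) + 3·(x + 2)², so p_0'(1) = 14. On the right, p_1'(1) = b, so b = 14.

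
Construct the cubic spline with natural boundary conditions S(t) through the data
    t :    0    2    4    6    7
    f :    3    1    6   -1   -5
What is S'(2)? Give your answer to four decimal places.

1.7317

Write M_i for S''(x_i). With h_i = 2, 2, 2, 1 and divided differences Δ_i = -1, 5/2, -7/2, -4, the continuity of S' gives the tridiagonal system
  2·M_0 + 8·M_1 + 2·M_2 = 6(Δ_1 - Δ_0) = 21
  2·M_1 + 8·M_2 + 2·M_3 = 6(Δ_2 - Δ_1) = -36
  2·M_2 + 6·M_3 + 1·M_4 = 6(Δ_3 - Δ_2) = -3
Natural end conditions: M_0 = M_4 = 0.
Hence M_0 = 0, M_1 = 168/41, M_2 = -483/82, M_3 = 60/41, M_4 = 0.
On [2, 4], S'(t) = b_1 + 2c_1·(t - 2) + 3d_1·(t - 2)² with b_1 = Δ_1 - h_1(2M_1 + M_2)/6 = 71/41, c_1 = M_1/2 = 84/41, d_1 = (M_2 - M_1)/(6h_1) = -273/328. So S'(2) = 71/41.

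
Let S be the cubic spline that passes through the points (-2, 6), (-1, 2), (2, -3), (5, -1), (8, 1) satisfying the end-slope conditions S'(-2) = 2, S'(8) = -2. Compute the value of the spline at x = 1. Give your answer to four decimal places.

-3.1884

Let M_i = S''(x_i). Step sizes h_i = 1, 3, 3, 3; slopes of the chords Δ_i = (y_(i+1) - y_i)/h_i = -4, -5/3, 2/3, 2/3.
  1·M_0 + 8·M_1 + 3·M_2 = 6(Δ_1 - Δ_0) = 14
  3·M_1 + 12·M_2 + 3·M_3 = 6(Δ_2 - Δ_1) = 14
  3·M_2 + 12·M_3 + 3·M_4 = 6(Δ_3 - Δ_2) = 0
Clamped end conditions give two more equations: 2h_0·M_0 + h_0·M_1 = 6(Δ_0 - S'(-2)) = -36 and h_3·M_3 + 2h_3·M_4 = 6(S'(8) - Δ_3) = -16.
Solving the tridiagonal system: M_0 = -1169/58, M_1 = 125/29, M_2 = -19/174, M_3 = 23/29, M_4 = -533/174.
On [-1, 2], S(x) = 2 - 687/116·(x + 1) + 125/58·(x + 1)² - 769/3132·(x + 1)³.
With (x + 1) = 2: S(1) = -4993/1566.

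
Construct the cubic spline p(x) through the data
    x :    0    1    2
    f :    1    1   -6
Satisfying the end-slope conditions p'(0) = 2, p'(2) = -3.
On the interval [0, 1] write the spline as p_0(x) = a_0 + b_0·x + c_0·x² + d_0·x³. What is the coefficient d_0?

-3

With m_i denoting the second derivative at x_i, h_i = 1, 1, and Δ_i = (y_(i+1) − y_i)/h_i = 0, -7:
  1·m_0 + 4·m_1 + 1·m_2 = 6(Δ_1 - Δ_0) = -42
Clamped end conditions give two more equations: 2h_0·m_0 + h_0·m_1 = 6(Δ_0 - p'(0)) = -12 and h_1·m_1 + 2h_1·m_2 = 6(p'(2) - Δ_1) = 24.
Solving the tridiagonal system: m_0 = 2, m_1 = -16, m_2 = 20.
On [0, 1], with p_0(x) = a_0 + b_0·x + c_0·x² + d_0·x³: c_0 = m_0/2 = 1, d_0 = (m_1 - m_0)/(6h_0) = -3, b_0 = Δ_0 - h_0(2m_0 + m_1)/6 = 2.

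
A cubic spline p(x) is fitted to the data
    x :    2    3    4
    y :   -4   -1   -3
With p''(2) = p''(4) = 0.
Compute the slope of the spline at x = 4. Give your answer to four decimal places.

-3.2500

Put m_i = p'' at the i-th knot. Here h = (1, 1) and Δ = (3, -2), so the interior equations h_(i-1)·m_(i-1) + 2(h_(i-1)+h_i)·m_i + h_i·m_(i+1) = 6(Δ_i − Δ_(i-1)) read
  1·m_0 + 4·m_1 + 1·m_2 = 6(Δ_1 - Δ_0) = -30
Natural end conditions: m_0 = m_2 = 0.
Solving: m_0 = 0, m_1 = -15/2, m_2 = 0.
On [3, 4], p'(x) = b_1 + 2c_1·(x - 3) + 3d_1·(x - 3)² with b_1 = Δ_1 - h_1(2m_1 + m_2)/6 = 1/2, c_1 = m_1/2 = -15/4, d_1 = (m_2 - m_1)/(6h_1) = 5/4. So p'(4) = -13/4.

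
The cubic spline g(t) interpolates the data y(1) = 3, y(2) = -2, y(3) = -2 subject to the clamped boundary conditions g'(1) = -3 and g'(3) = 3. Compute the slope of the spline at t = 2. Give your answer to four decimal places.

-3.7500

Let σ_i = g''(x_i). Step sizes h_i = 1, 1; slopes of the chords Δ_i = (y_(i+1) - y_i)/h_i = -5, 0.
  1·σ_0 + 4·σ_1 + 1·σ_2 = 6(Δ_1 - Δ_0) = 30
Clamped end conditions give two more equations: 2h_0·σ_0 + h_0·σ_1 = 6(Δ_0 - g'(1)) = -12 and h_1·σ_1 + 2h_1·σ_2 = 6(g'(3) - Δ_1) = 18.
Forward elimination and back-substitution give σ_0 = -21/2, σ_1 = 9, σ_2 = 9/2.
On [2, 3], g'(t) = b_1 + 2c_1·(t - 2) + 3d_1·(t - 2)² with b_1 = Δ_1 - h_1(2σ_1 + σ_2)/6 = -15/4, c_1 = σ_1/2 = 9/2, d_1 = (σ_2 - σ_1)/(6h_1) = -3/4. So g'(2) = -15/4.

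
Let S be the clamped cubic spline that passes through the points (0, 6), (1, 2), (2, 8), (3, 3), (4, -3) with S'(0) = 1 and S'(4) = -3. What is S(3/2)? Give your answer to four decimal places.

Let σ_i = S''(x_i). Step sizes h_i = 1, 1, 1, 1; slopes of the chords Δ_i = (y_(i+1) - y_i)/h_i = -4, 6, -5, -6.
  1·σ_0 + 4·σ_1 + 1·σ_2 = 6(Δ_1 - Δ_0) = 60
  1·σ_1 + 4·σ_2 + 1·σ_3 = 6(Δ_2 - Δ_1) = -66
  1·σ_2 + 4·σ_3 + 1·σ_4 = 6(Δ_3 - Δ_2) = -6
Clamped end conditions give two more equations: 2h_0·σ_0 + h_0·σ_1 = 6(Δ_0 - S'(0)) = -30 and h_3·σ_3 + 2h_3·σ_4 = 6(S'(4) - Δ_3) = 18.
Solving: σ_0 = -817/28, σ_1 = 397/14, σ_2 = -97/4, σ_3 = 37/14, σ_4 = 215/28.
On [1, 2], S(x) = 2 + 33/56·(x - 1) + 397/28·(x - 1)² - 491/56·(x - 1)³.
With (x - 1) = 1/2: S(3/2) = 2125/448.

4.7433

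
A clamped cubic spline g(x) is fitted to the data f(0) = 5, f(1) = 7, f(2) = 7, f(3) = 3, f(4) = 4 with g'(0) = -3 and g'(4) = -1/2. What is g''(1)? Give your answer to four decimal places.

-5.5357

Write M_i for g''(x_i). With h_i = 1, 1, 1, 1 and divided differences Δ_i = 2, 0, -4, 1, the continuity of g' gives the tridiagonal system
  1·M_0 + 4·M_1 + 1·M_2 = 6(Δ_1 - Δ_0) = -12
  1·M_1 + 4·M_2 + 1·M_3 = 6(Δ_2 - Δ_1) = -24
  1·M_2 + 4·M_3 + 1·M_4 = 6(Δ_3 - Δ_2) = 30
Clamped end conditions give two more equations: 2h_0·M_0 + h_0·M_1 = 6(Δ_0 - g'(0)) = 30 and h_3·M_3 + 2h_3·M_4 = 6(g'(4) - Δ_3) = -9.
Solving the tridiagonal system: M_0 = 995/56, M_1 = -155/28, M_2 = -61/8, M_3 = 337/28, M_4 = -589/56.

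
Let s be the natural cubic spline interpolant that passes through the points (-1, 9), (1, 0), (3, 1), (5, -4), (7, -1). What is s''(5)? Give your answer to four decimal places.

Let M_i = s''(x_i). Step sizes h_i = 2, 2, 2, 2; slopes of the chords Δ_i = (y_(i+1) - y_i)/h_i = -9/2, 1/2, -5/2, 3/2.
  2·M_0 + 8·M_1 + 2·M_2 = 6(Δ_1 - Δ_0) = 30
  2·M_1 + 8·M_2 + 2·M_3 = 6(Δ_2 - Δ_1) = -18
  2·M_2 + 8·M_3 + 2·M_4 = 6(Δ_3 - Δ_2) = 24
Natural end conditions: M_0 = M_4 = 0.
Solving: M_0 = 0, M_1 = 39/8, M_2 = -9/2, M_3 = 33/8, M_4 = 0.

4.1250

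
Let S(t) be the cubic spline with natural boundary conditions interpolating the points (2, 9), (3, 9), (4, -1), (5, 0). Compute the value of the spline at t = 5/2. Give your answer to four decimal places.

Put σ_i = S'' at the i-th knot. Here h = (1, 1, 1) and Δ = (0, -10, 1), so the interior equations h_(i-1)·σ_(i-1) + 2(h_(i-1)+h_i)·σ_i + h_i·σ_(i+1) = 6(Δ_i − Δ_(i-1)) read
  1·σ_0 + 4·σ_1 + 1·σ_2 = 6(Δ_1 - Δ_0) = -60
  1·σ_1 + 4·σ_2 + 1·σ_3 = 6(Δ_2 - Δ_1) = 66
Natural end conditions: σ_0 = σ_3 = 0.
Solving the tridiagonal system: σ_0 = 0, σ_1 = -102/5, σ_2 = 108/5, σ_3 = 0.
On [2, 3], S(t) = 9 + 17/5·(t - 2) + 0·(t - 2)² - 17/5·(t - 2)³.
With (t - 2) = 1/2: S(5/2) = 411/40.

10.2750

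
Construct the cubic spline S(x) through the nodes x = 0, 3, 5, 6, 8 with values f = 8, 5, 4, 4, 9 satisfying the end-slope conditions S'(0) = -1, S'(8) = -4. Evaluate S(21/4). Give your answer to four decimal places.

3.7710

Put m_i = S'' at the i-th knot. Here h = (3, 2, 1, 2) and Δ = (-1, -1/2, 0, 5/2), so the interior equations h_(i-1)·m_(i-1) + 2(h_(i-1)+h_i)·m_i + h_i·m_(i+1) = 6(Δ_i − Δ_(i-1)) read
  3·m_0 + 10·m_1 + 2·m_2 = 6(Δ_1 - Δ_0) = 3
  2·m_1 + 6·m_2 + 1·m_3 = 6(Δ_2 - Δ_1) = 3
  1·m_2 + 6·m_3 + 2·m_4 = 6(Δ_3 - Δ_2) = 15
Clamped end conditions give two more equations: 2h_0·m_0 + h_0·m_1 = 6(Δ_0 - S'(0)) = 0 and h_3·m_3 + 2h_3·m_4 = 6(S'(8) - Δ_3) = -39.
Hence m_0 = -42/151, m_1 = 84/151, m_2 = -261/302, m_3 = 1068/151, m_4 = -8025/604.
On [5, 6], S(x) = 4 - 269/302·(x - 5) - 261/604·(x - 5)² + 799/604·(x - 5)³.
With (x - 5) = 1/4: S(21/4) = 145771/38656.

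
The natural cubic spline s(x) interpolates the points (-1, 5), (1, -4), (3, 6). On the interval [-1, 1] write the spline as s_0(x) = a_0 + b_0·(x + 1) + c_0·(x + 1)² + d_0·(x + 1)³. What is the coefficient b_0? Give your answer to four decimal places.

Write M_i for s''(x_i). With h_i = 2, 2 and divided differences Δ_i = -9/2, 5, the continuity of s' gives the tridiagonal system
  2·M_0 + 8·M_1 + 2·M_2 = 6(Δ_1 - Δ_0) = 57
Natural end conditions: M_0 = M_2 = 0.
Solving the tridiagonal system: M_0 = 0, M_1 = 57/8, M_2 = 0.
On [-1, 1], with s_0(x) = a_0 + b_0·(x + 1) + c_0·(x + 1)² + d_0·(x + 1)³: c_0 = M_0/2 = 0, d_0 = (M_1 - M_0)/(6h_0) = 19/32, b_0 = Δ_0 - h_0(2M_0 + M_1)/6 = -55/8.

-6.8750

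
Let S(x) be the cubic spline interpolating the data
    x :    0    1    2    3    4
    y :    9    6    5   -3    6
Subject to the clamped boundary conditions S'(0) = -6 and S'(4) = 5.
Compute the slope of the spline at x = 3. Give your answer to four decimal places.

Put M_i = S'' at the i-th knot. Here h = (1, 1, 1, 1) and Δ = (-3, -1, -8, 9), so the interior equations h_(i-1)·M_(i-1) + 2(h_(i-1)+h_i)·M_i + h_i·M_(i+1) = 6(Δ_i − Δ_(i-1)) read
  1·M_0 + 4·M_1 + 1·M_2 = 6(Δ_1 - Δ_0) = 12
  1·M_1 + 4·M_2 + 1·M_3 = 6(Δ_2 - Δ_1) = -42
  1·M_2 + 4·M_3 + 1·M_4 = 6(Δ_3 - Δ_2) = 102
Clamped end conditions give two more equations: 2h_0·M_0 + h_0·M_1 = 6(Δ_0 - S'(0)) = 18 and h_3·M_3 + 2h_3·M_4 = 6(S'(4) - Δ_3) = -24.
Hence M_0 = 38/7, M_1 = 50/7, M_2 = -22, M_3 = 272/7, M_4 = -220/7.
On [3, 4], S'(x) = b_3 + 2c_3·(x - 3) + 3d_3·(x - 3)² with b_3 = Δ_3 - h_3(2M_3 + M_4)/6 = 9/7, c_3 = M_3/2 = 136/7, d_3 = (M_4 - M_3)/(6h_3) = -82/7. So S'(3) = 9/7.

1.2857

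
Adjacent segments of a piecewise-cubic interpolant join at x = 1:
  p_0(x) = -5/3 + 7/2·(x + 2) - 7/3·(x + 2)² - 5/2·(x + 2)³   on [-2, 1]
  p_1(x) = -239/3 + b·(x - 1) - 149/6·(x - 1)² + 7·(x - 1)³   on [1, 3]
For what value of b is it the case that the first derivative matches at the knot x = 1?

p_0'(x) = 7/2 - 14/3·(x + 2) - 15/2·(x + 2)², so p_0'(1) = -78. On the right, p_1'(1) = b, so b = -78.

-78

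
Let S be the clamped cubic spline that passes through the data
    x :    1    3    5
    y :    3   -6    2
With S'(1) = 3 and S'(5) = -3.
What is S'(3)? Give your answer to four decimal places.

Write σ_i for S''(x_i). With h_i = 2, 2 and divided differences Δ_i = -9/2, 4, the continuity of S' gives the tridiagonal system
  2·σ_0 + 8·σ_1 + 2·σ_2 = 6(Δ_1 - Δ_0) = 51
Clamped end conditions give two more equations: 2h_0·σ_0 + h_0·σ_1 = 6(Δ_0 - S'(1)) = -45 and h_1·σ_1 + 2h_1·σ_2 = 6(S'(5) - Δ_1) = -42.
Solving the tridiagonal system: σ_0 = -153/8, σ_1 = 63/4, σ_2 = -147/8.
On [3, 5], S'(x) = b_1 + 2c_1·(x - 3) + 3d_1·(x - 3)² with b_1 = Δ_1 - h_1(2σ_1 + σ_2)/6 = -3/8, c_1 = σ_1/2 = 63/8, d_1 = (σ_2 - σ_1)/(6h_1) = -91/32. So S'(3) = -3/8.

-0.3750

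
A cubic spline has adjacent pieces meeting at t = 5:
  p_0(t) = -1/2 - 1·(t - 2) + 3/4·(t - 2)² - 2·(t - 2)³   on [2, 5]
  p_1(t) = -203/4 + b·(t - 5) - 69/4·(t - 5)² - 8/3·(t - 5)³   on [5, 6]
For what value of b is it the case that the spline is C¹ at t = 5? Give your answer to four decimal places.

-50.5000

p_0'(t) = -1 + 3/2·(t - 2) - 6·(t - 2)², so p_0'(5) = -101/2. On the right, p_1'(5) = b, so b = -101/2.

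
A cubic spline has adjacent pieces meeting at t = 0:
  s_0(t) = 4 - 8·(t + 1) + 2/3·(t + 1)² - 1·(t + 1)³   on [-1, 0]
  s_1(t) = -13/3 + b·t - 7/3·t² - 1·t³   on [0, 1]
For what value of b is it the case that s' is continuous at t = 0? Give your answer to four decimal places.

-9.6667

s_0'(t) = -8 + 4/3·(t + 1) - 3·(t + 1)², so s_0'(0) = -29/3. On the right, s_1'(0) = b, so b = -29/3.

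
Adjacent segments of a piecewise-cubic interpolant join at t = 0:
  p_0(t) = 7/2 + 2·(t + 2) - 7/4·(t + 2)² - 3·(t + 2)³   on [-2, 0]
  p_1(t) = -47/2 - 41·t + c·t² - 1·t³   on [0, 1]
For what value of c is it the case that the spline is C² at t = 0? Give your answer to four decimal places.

p_0''(t) = -7/2 - 18·(t + 2), so p_0''(0) = -79/2. On the right, p_1''(0) = 2c, so c = -79/4.

-19.7500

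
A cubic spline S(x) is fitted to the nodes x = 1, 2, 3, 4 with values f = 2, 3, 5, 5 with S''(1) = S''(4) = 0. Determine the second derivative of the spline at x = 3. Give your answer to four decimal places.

Write M_i for S''(x_i). With h_i = 1, 1, 1 and divided differences Δ_i = 1, 2, 0, the continuity of S' gives the tridiagonal system
  1·M_0 + 4·M_1 + 1·M_2 = 6(Δ_1 - Δ_0) = 6
  1·M_1 + 4·M_2 + 1·M_3 = 6(Δ_2 - Δ_1) = -12
Natural end conditions: M_0 = M_3 = 0.
Forward elimination and back-substitution give M_0 = 0, M_1 = 12/5, M_2 = -18/5, M_3 = 0.

-3.6000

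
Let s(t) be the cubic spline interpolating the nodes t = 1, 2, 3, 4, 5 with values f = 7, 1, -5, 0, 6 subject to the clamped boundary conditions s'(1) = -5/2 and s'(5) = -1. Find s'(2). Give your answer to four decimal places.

-8.1518

Let M_i = s''(x_i). Step sizes h_i = 1, 1, 1, 1; slopes of the chords Δ_i = (y_(i+1) - y_i)/h_i = -6, -6, 5, 6.
  1·M_0 + 4·M_1 + 1·M_2 = 6(Δ_1 - Δ_0) = 0
  1·M_1 + 4·M_2 + 1·M_3 = 6(Δ_2 - Δ_1) = 66
  1·M_2 + 4·M_3 + 1·M_4 = 6(Δ_3 - Δ_2) = 6
Clamped end conditions give two more equations: 2h_0·M_0 + h_0·M_1 = 6(Δ_0 - s'(1)) = -21 and h_3·M_3 + 2h_3·M_4 = 6(s'(5) - Δ_3) = -42.
Hence M_0 = -543/56, M_1 = -45/28, M_2 = 129/8, M_3 = 87/28, M_4 = -1263/56.
On [2, 3], s'(t) = b_1 + 2c_1·(t - 2) + 3d_1·(t - 2)² with b_1 = Δ_1 - h_1(2M_1 + M_2)/6 = -913/112, c_1 = M_1/2 = -45/56, d_1 = (M_2 - M_1)/(6h_1) = 331/112. So s'(2) = -913/112.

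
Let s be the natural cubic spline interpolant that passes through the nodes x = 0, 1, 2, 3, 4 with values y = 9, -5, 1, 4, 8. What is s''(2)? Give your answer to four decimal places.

-14.1429

Write M_i for s''(x_i). With h_i = 1, 1, 1, 1 and divided differences Δ_i = -14, 6, 3, 4, the continuity of s' gives the tridiagonal system
  1·M_0 + 4·M_1 + 1·M_2 = 6(Δ_1 - Δ_0) = 120
  1·M_1 + 4·M_2 + 1·M_3 = 6(Δ_2 - Δ_1) = -18
  1·M_2 + 4·M_3 + 1·M_4 = 6(Δ_3 - Δ_2) = 6
Natural end conditions: M_0 = M_4 = 0.
Hence M_0 = 0, M_1 = 939/28, M_2 = -99/7, M_3 = 141/28, M_4 = 0.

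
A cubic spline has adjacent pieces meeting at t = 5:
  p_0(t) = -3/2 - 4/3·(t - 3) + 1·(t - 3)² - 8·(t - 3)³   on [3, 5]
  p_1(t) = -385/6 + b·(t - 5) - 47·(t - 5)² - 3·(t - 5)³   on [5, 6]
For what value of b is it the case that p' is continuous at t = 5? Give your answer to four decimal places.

-93.3333

p_0'(t) = -4/3 + 2·(t - 3) - 24·(t - 3)², so p_0'(5) = -280/3. On the right, p_1'(5) = b, so b = -280/3.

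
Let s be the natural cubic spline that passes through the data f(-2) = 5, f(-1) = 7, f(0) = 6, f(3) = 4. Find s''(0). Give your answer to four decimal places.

0.8387

Put σ_i = s'' at the i-th knot. Here h = (1, 1, 3) and Δ = (2, -1, -2/3), so the interior equations h_(i-1)·σ_(i-1) + 2(h_(i-1)+h_i)·σ_i + h_i·σ_(i+1) = 6(Δ_i − Δ_(i-1)) read
  1·σ_0 + 4·σ_1 + 1·σ_2 = 6(Δ_1 - Δ_0) = -18
  1·σ_1 + 8·σ_2 + 3·σ_3 = 6(Δ_2 - Δ_1) = 2
Natural end conditions: σ_0 = σ_3 = 0.
Forward elimination and back-substitution give σ_0 = 0, σ_1 = -146/31, σ_2 = 26/31, σ_3 = 0.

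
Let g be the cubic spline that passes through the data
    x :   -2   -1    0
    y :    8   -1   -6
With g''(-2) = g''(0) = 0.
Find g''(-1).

6

Write σ_i for g''(x_i). With h_i = 1, 1 and divided differences Δ_i = -9, -5, the continuity of g' gives the tridiagonal system
  1·σ_0 + 4·σ_1 + 1·σ_2 = 6(Δ_1 - Δ_0) = 24
Natural end conditions: σ_0 = σ_2 = 0.
Hence σ_0 = 0, σ_1 = 6, σ_2 = 0.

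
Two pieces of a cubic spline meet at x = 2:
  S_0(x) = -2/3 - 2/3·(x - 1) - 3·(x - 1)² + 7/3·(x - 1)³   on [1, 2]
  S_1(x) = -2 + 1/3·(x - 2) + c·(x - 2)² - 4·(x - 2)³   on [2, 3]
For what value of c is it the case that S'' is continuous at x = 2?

S_0''(x) = -6 + 14·(x - 1), so S_0''(2) = 8. On the right, S_1''(2) = 2c, so c = 4.

4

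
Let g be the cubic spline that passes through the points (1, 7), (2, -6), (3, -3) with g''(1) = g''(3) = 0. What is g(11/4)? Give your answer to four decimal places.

-4.6875

Put M_i = g'' at the i-th knot. Here h = (1, 1) and Δ = (-13, 3), so the interior equations h_(i-1)·M_(i-1) + 2(h_(i-1)+h_i)·M_i + h_i·M_(i+1) = 6(Δ_i − Δ_(i-1)) read
  1·M_0 + 4·M_1 + 1·M_2 = 6(Δ_1 - Δ_0) = 96
Natural end conditions: M_0 = M_2 = 0.
Solving: M_0 = 0, M_1 = 24, M_2 = 0.
On [2, 3], g(x) = -6 - 5·(x - 2) + 12·(x - 2)² - 4·(x - 2)³.
With (x - 2) = 3/4: g(11/4) = -75/16.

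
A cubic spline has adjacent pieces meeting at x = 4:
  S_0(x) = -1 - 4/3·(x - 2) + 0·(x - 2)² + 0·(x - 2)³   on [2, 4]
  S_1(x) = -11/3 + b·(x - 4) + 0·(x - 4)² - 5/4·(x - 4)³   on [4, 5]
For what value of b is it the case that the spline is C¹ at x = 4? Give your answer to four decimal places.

-1.3333

S_0'(x) = -4/3 + 0·(x - 2) + 0·(x - 2)², so S_0'(4) = -4/3. On the right, S_1'(4) = b, so b = -4/3.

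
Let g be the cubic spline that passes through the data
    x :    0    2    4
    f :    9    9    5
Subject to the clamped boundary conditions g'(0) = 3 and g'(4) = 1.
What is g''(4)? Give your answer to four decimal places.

5.5000

Let σ_i = g''(x_i). Step sizes h_i = 2, 2; slopes of the chords Δ_i = (y_(i+1) - y_i)/h_i = 0, -2.
  2·σ_0 + 8·σ_1 + 2·σ_2 = 6(Δ_1 - Δ_0) = -12
Clamped end conditions give two more equations: 2h_0·σ_0 + h_0·σ_1 = 6(Δ_0 - g'(0)) = -18 and h_1·σ_1 + 2h_1·σ_2 = 6(g'(4) - Δ_1) = 18.
Forward elimination and back-substitution give σ_0 = -7/2, σ_1 = -2, σ_2 = 11/2.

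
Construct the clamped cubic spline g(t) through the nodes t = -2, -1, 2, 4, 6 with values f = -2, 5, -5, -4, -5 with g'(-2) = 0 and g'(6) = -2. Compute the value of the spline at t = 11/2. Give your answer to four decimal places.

-4.1556

Write m_i for g''(x_i). With h_i = 1, 3, 2, 2 and divided differences Δ_i = 7, -10/3, 1/2, -1/2, the continuity of g' gives the tridiagonal system
  1·m_0 + 8·m_1 + 3·m_2 = 6(Δ_1 - Δ_0) = -62
  3·m_1 + 10·m_2 + 2·m_3 = 6(Δ_2 - Δ_1) = 23
  2·m_2 + 8·m_3 + 2·m_4 = 6(Δ_3 - Δ_2) = -6
Clamped end conditions give two more equations: 2h_0·m_0 + h_0·m_1 = 6(Δ_0 - g'(-2)) = 42 and h_3·m_3 + 2h_3·m_4 = 6(g'(6) - Δ_3) = -9.
Solving the tridiagonal system: m_0 = 4019/144, m_1 = -995/72, m_2 = 991/144, m_3 = -157/72, m_4 = -167/144.
On [4, 6], g(t) = -4 + 193/144·(t - 4) - 157/144·(t - 4)² + 49/576·(t - 4)³.
With (t - 4) = 3/2: g(11/2) = -6383/1536.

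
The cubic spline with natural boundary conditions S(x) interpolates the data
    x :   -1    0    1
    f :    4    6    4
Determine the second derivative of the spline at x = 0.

-6

With M_i denoting the second derivative at x_i, h_i = 1, 1, and Δ_i = (y_(i+1) − y_i)/h_i = 2, -2:
  1·M_0 + 4·M_1 + 1·M_2 = 6(Δ_1 - Δ_0) = -24
Natural end conditions: M_0 = M_2 = 0.
Forward elimination and back-substitution give M_0 = 0, M_1 = -6, M_2 = 0.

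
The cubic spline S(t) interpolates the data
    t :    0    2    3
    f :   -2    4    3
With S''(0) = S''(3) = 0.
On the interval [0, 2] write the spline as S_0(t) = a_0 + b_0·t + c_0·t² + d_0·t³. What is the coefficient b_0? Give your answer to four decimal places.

With M_i denoting the second derivative at x_i, h_i = 2, 1, and Δ_i = (y_(i+1) − y_i)/h_i = 3, -1:
  2·M_0 + 6·M_1 + 1·M_2 = 6(Δ_1 - Δ_0) = -24
Natural end conditions: M_0 = M_2 = 0.
Solving the tridiagonal system: M_0 = 0, M_1 = -4, M_2 = 0.
On [0, 2], with S_0(t) = a_0 + b_0·t + c_0·t² + d_0·t³: c_0 = M_0/2 = 0, d_0 = (M_1 - M_0)/(6h_0) = -1/3, b_0 = Δ_0 - h_0(2M_0 + M_1)/6 = 13/3.

4.3333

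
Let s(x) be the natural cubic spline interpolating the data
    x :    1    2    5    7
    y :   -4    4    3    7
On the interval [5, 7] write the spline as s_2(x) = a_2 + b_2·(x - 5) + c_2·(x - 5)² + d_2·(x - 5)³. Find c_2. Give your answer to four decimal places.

With M_i denoting the second derivative at x_i, h_i = 1, 3, 2, and Δ_i = (y_(i+1) − y_i)/h_i = 8, -1/3, 2:
  1·M_0 + 8·M_1 + 3·M_2 = 6(Δ_1 - Δ_0) = -50
  3·M_1 + 10·M_2 + 2·M_3 = 6(Δ_2 - Δ_1) = 14
Natural end conditions: M_0 = M_3 = 0.
Forward elimination and back-substitution give M_0 = 0, M_1 = -542/71, M_2 = 262/71, M_3 = 0.
On [5, 7], with s_2(x) = a_2 + b_2·(x - 5) + c_2·(x - 5)² + d_2·(x - 5)³: c_2 = M_2/2 = 131/71, d_2 = (M_3 - M_2)/(6h_2) = -131/426, b_2 = Δ_2 - h_2(2M_2 + M_3)/6 = -98/213.

1.8451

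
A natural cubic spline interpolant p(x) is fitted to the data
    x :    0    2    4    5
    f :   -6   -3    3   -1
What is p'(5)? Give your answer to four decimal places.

-5.3409

Let σ_i = p''(x_i). Step sizes h_i = 2, 2, 1; slopes of the chords Δ_i = (y_(i+1) - y_i)/h_i = 3/2, 3, -4.
  2·σ_0 + 8·σ_1 + 2·σ_2 = 6(Δ_1 - Δ_0) = 9
  2·σ_1 + 6·σ_2 + 1·σ_3 = 6(Δ_2 - Δ_1) = -42
Natural end conditions: σ_0 = σ_3 = 0.
Solving the tridiagonal system: σ_0 = 0, σ_1 = 69/22, σ_2 = -177/22, σ_3 = 0.
On [4, 5], p'(x) = b_2 + 2c_2·(x - 4) + 3d_2·(x - 4)² with b_2 = Δ_2 - h_2(2σ_2 + σ_3)/6 = -29/22, c_2 = σ_2/2 = -177/44, d_2 = (σ_3 - σ_2)/(6h_2) = 59/44. So p'(5) = -235/44.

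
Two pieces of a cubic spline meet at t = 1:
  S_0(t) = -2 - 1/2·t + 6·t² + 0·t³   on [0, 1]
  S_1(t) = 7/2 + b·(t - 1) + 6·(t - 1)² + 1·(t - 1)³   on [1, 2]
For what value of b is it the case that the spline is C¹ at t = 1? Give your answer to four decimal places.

11.5000

S_0'(t) = -1/2 + 12·t + 0·t², so S_0'(1) = 23/2. On the right, S_1'(1) = b, so b = 23/2.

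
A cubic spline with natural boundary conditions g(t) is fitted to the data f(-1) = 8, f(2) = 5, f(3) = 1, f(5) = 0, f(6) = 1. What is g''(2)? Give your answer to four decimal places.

With M_i denoting the second derivative at x_i, h_i = 3, 1, 2, 1, and Δ_i = (y_(i+1) − y_i)/h_i = -1, -4, -1/2, 1:
  3·M_0 + 8·M_1 + 1·M_2 = 6(Δ_1 - Δ_0) = -18
  1·M_1 + 6·M_2 + 2·M_3 = 6(Δ_2 - Δ_1) = 21
  2·M_2 + 6·M_3 + 1·M_4 = 6(Δ_3 - Δ_2) = 9
Natural end conditions: M_0 = M_4 = 0.
Hence M_0 = 0, M_1 = -342/125, M_2 = 486/125, M_3 = 51/250, M_4 = 0.

-2.7360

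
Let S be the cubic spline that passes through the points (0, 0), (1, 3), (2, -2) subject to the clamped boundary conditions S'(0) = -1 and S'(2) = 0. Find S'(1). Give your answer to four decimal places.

Let σ_i = S''(x_i). Step sizes h_i = 1, 1; slopes of the chords Δ_i = (y_(i+1) - y_i)/h_i = 3, -5.
  1·σ_0 + 4·σ_1 + 1·σ_2 = 6(Δ_1 - Δ_0) = -48
Clamped end conditions give two more equations: 2h_0·σ_0 + h_0·σ_1 = 6(Δ_0 - S'(0)) = 24 and h_1·σ_1 + 2h_1·σ_2 = 6(S'(2) - Δ_1) = 30.
Forward elimination and back-substitution give σ_0 = 49/2, σ_1 = -25, σ_2 = 55/2.
On [1, 2], S'(t) = b_1 + 2c_1·(t - 1) + 3d_1·(t - 1)² with b_1 = Δ_1 - h_1(2σ_1 + σ_2)/6 = -5/4, c_1 = σ_1/2 = -25/2, d_1 = (σ_2 - σ_1)/(6h_1) = 35/4. So S'(1) = -5/4.

-1.2500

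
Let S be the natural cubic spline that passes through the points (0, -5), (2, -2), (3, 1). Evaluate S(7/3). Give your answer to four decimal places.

-1.0926

Let M_i = S''(x_i). Step sizes h_i = 2, 1; slopes of the chords Δ_i = (y_(i+1) - y_i)/h_i = 3/2, 3.
  2·M_0 + 6·M_1 + 1·M_2 = 6(Δ_1 - Δ_0) = 9
Natural end conditions: M_0 = M_2 = 0.
Solving the tridiagonal system: M_0 = 0, M_1 = 3/2, M_2 = 0.
On [2, 3], S(x) = -2 + 5/2·(x - 2) + 3/4·(x - 2)² - 1/4·(x - 2)³.
With (x - 2) = 1/3: S(7/3) = -59/54.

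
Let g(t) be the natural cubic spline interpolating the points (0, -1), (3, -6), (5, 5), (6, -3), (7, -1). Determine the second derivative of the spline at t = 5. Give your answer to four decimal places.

Let σ_i = g''(x_i). Step sizes h_i = 3, 2, 1, 1; slopes of the chords Δ_i = (y_(i+1) - y_i)/h_i = -5/3, 11/2, -8, 2.
  3·σ_0 + 10·σ_1 + 2·σ_2 = 6(Δ_1 - Δ_0) = 43
  2·σ_1 + 6·σ_2 + 1·σ_3 = 6(Δ_2 - Δ_1) = -81
  1·σ_2 + 4·σ_3 + 1·σ_4 = 6(Δ_3 - Δ_2) = 60
Natural end conditions: σ_0 = σ_4 = 0.
Hence σ_0 = 0, σ_1 = 1757/214, σ_2 = -2092/107, σ_3 = 2128/107, σ_4 = 0.

-19.5514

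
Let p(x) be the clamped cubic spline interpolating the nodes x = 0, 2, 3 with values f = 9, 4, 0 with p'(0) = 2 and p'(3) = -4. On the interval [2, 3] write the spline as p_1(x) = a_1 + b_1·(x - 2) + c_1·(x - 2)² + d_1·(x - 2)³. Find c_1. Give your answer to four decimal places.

Put σ_i = p'' at the i-th knot. Here h = (2, 1) and Δ = (-5/2, -4), so the interior equations h_(i-1)·σ_(i-1) + 2(h_(i-1)+h_i)·σ_i + h_i·σ_(i+1) = 6(Δ_i − Δ_(i-1)) read
  2·σ_0 + 6·σ_1 + 1·σ_2 = 6(Δ_1 - Δ_0) = -9
Clamped end conditions give two more equations: 2h_0·σ_0 + h_0·σ_1 = 6(Δ_0 - p'(0)) = -27 and h_1·σ_1 + 2h_1·σ_2 = 6(p'(3) - Δ_1) = 0.
Hence σ_0 = -29/4, σ_1 = 1, σ_2 = -1/2.
On [2, 3], with p_1(x) = a_1 + b_1·(x - 2) + c_1·(x - 2)² + d_1·(x - 2)³: c_1 = σ_1/2 = 1/2, d_1 = (σ_2 - σ_1)/(6h_1) = -1/4, b_1 = Δ_1 - h_1(2σ_1 + σ_2)/6 = -17/4.

0.5000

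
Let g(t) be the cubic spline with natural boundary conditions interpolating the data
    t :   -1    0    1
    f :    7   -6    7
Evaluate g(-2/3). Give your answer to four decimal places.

0.7407

With σ_i denoting the second derivative at x_i, h_i = 1, 1, and Δ_i = (y_(i+1) − y_i)/h_i = -13, 13:
  1·σ_0 + 4·σ_1 + 1·σ_2 = 6(Δ_1 - Δ_0) = 156
Natural end conditions: σ_0 = σ_2 = 0.
Hence σ_0 = 0, σ_1 = 39, σ_2 = 0.
On [-1, 0], g(t) = 7 - 39/2·(t + 1) + 0·(t + 1)² + 13/2·(t + 1)³.
With (t + 1) = 1/3: g(-2/3) = 20/27.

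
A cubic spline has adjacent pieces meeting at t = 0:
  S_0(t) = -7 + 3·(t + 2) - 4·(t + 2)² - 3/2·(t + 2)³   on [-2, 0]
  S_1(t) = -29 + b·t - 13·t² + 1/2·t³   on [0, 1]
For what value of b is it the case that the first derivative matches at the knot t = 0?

-31

S_0'(t) = 3 - 8·(t + 2) - 9/2·(t + 2)², so S_0'(0) = -31. On the right, S_1'(0) = b, so b = -31.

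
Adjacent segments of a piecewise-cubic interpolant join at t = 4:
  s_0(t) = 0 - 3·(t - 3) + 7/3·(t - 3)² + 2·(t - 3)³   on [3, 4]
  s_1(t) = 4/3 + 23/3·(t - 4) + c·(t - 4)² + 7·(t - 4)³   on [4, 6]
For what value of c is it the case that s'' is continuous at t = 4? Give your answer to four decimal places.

8.3333

s_0''(t) = 14/3 + 12·(t - 3), so s_0''(4) = 50/3. On the right, s_1''(4) = 2c, so c = 25/3.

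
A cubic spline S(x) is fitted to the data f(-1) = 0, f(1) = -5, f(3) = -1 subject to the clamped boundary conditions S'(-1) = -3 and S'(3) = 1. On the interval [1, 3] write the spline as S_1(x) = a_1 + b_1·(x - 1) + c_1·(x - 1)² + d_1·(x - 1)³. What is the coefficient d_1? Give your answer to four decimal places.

Let m_i = S''(x_i). Step sizes h_i = 2, 2; slopes of the chords Δ_i = (y_(i+1) - y_i)/h_i = -5/2, 2.
  2·m_0 + 8·m_1 + 2·m_2 = 6(Δ_1 - Δ_0) = 27
Clamped end conditions give two more equations: 2h_0·m_0 + h_0·m_1 = 6(Δ_0 - S'(-1)) = 3 and h_1·m_1 + 2h_1·m_2 = 6(S'(3) - Δ_1) = -6.
Solving: m_0 = -13/8, m_1 = 19/4, m_2 = -31/8.
On [1, 3], with S_1(x) = a_1 + b_1·(x - 1) + c_1·(x - 1)² + d_1·(x - 1)³: c_1 = m_1/2 = 19/8, d_1 = (m_2 - m_1)/(6h_1) = -23/32, b_1 = Δ_1 - h_1(2m_1 + m_2)/6 = 1/8.

-0.7188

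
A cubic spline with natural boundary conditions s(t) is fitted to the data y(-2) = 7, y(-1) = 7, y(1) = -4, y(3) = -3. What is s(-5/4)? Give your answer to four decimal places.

Write M_i for s''(x_i). With h_i = 1, 2, 2 and divided differences Δ_i = 0, -11/2, 1/2, the continuity of s' gives the tridiagonal system
  1·M_0 + 6·M_1 + 2·M_2 = 6(Δ_1 - Δ_0) = -33
  2·M_1 + 8·M_2 + 2·M_3 = 6(Δ_2 - Δ_1) = 36
Natural end conditions: M_0 = M_3 = 0.
Hence M_0 = 0, M_1 = -84/11, M_2 = 141/22, M_3 = 0.
On [-2, -1], s(t) = 7 + 14/11·(t + 2) + 0·(t + 2)² - 14/11·(t + 2)³.
With (t + 2) = 3/4: s(-5/4) = 2611/352.

7.4176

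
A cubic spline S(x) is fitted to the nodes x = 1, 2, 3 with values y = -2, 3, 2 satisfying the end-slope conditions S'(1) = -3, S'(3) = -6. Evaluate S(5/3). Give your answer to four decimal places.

0.7037

Let M_i = S''(x_i). Step sizes h_i = 1, 1; slopes of the chords Δ_i = (y_(i+1) - y_i)/h_i = 5, -1.
  1·M_0 + 4·M_1 + 1·M_2 = 6(Δ_1 - Δ_0) = -36
Clamped end conditions give two more equations: 2h_0·M_0 + h_0·M_1 = 6(Δ_0 - S'(1)) = 48 and h_1·M_1 + 2h_1·M_2 = 6(S'(3) - Δ_1) = -30.
Solving the tridiagonal system: M_0 = 63/2, M_1 = -15, M_2 = -15/2.
On [1, 2], S(x) = -2 - 3·(x - 1) + 63/4·(x - 1)² - 31/4·(x - 1)³.
With (x - 1) = 2/3: S(5/3) = 19/27.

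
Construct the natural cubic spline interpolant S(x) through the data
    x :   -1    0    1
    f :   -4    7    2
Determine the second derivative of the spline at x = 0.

-24

Put σ_i = S'' at the i-th knot. Here h = (1, 1) and Δ = (11, -5), so the interior equations h_(i-1)·σ_(i-1) + 2(h_(i-1)+h_i)·σ_i + h_i·σ_(i+1) = 6(Δ_i − Δ_(i-1)) read
  1·σ_0 + 4·σ_1 + 1·σ_2 = 6(Δ_1 - Δ_0) = -96
Natural end conditions: σ_0 = σ_2 = 0.
Solving the tridiagonal system: σ_0 = 0, σ_1 = -24, σ_2 = 0.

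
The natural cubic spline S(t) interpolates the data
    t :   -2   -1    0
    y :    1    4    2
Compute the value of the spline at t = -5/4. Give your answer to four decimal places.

3.6602

Let M_i = S''(x_i). Step sizes h_i = 1, 1; slopes of the chords Δ_i = (y_(i+1) - y_i)/h_i = 3, -2.
  1·M_0 + 4·M_1 + 1·M_2 = 6(Δ_1 - Δ_0) = -30
Natural end conditions: M_0 = M_2 = 0.
Forward elimination and back-substitution give M_0 = 0, M_1 = -15/2, M_2 = 0.
On [-2, -1], S(t) = 1 + 17/4·(t + 2) + 0·(t + 2)² - 5/4·(t + 2)³.
With (t + 2) = 3/4: S(-5/4) = 937/256.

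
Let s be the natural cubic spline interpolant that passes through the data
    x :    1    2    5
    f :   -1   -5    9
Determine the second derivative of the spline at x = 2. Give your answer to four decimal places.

With M_i denoting the second derivative at x_i, h_i = 1, 3, and Δ_i = (y_(i+1) − y_i)/h_i = -4, 14/3:
  1·M_0 + 8·M_1 + 3·M_2 = 6(Δ_1 - Δ_0) = 52
Natural end conditions: M_0 = M_2 = 0.
Solving the tridiagonal system: M_0 = 0, M_1 = 13/2, M_2 = 0.

6.5000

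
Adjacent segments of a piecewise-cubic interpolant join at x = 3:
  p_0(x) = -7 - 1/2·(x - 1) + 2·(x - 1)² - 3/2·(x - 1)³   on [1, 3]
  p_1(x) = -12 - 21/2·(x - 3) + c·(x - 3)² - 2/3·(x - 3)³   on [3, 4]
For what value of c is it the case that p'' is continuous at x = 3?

-7

p_0''(x) = 4 - 9·(x - 1), so p_0''(3) = -14. On the right, p_1''(3) = 2c, so c = -7.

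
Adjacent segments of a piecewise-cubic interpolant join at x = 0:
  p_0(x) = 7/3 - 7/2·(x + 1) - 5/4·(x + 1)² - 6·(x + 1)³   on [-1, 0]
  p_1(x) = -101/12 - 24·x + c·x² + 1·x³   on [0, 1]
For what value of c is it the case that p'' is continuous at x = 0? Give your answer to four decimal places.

-19.2500

p_0''(x) = -5/2 - 36·(x + 1), so p_0''(0) = -77/2. On the right, p_1''(0) = 2c, so c = -77/4.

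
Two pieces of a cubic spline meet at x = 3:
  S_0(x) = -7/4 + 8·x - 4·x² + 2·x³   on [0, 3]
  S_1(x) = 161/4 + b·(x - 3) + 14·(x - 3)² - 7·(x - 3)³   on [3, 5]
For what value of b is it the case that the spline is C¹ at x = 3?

S_0'(x) = 8 - 8·x + 6·x², so S_0'(3) = 38. On the right, S_1'(3) = b, so b = 38.

38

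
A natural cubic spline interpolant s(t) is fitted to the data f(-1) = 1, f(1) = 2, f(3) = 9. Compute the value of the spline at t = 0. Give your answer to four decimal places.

Write m_i for s''(x_i). With h_i = 2, 2 and divided differences Δ_i = 1/2, 7/2, the continuity of s' gives the tridiagonal system
  2·m_0 + 8·m_1 + 2·m_2 = 6(Δ_1 - Δ_0) = 18
Natural end conditions: m_0 = m_2 = 0.
Solving: m_0 = 0, m_1 = 9/4, m_2 = 0.
On [-1, 1], s(t) = 1 - 1/4·(t + 1) + 0·(t + 1)² + 3/16·(t + 1)³.
With (t + 1) = 1: s(0) = 15/16.

0.9375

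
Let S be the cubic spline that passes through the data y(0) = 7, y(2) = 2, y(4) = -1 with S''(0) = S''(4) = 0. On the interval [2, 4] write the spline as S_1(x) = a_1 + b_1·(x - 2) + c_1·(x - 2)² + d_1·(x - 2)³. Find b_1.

-2

Let σ_i = S''(x_i). Step sizes h_i = 2, 2; slopes of the chords Δ_i = (y_(i+1) - y_i)/h_i = -5/2, -3/2.
  2·σ_0 + 8·σ_1 + 2·σ_2 = 6(Δ_1 - Δ_0) = 6
Natural end conditions: σ_0 = σ_2 = 0.
Solving: σ_0 = 0, σ_1 = 3/4, σ_2 = 0.
On [2, 4], with S_1(x) = a_1 + b_1·(x - 2) + c_1·(x - 2)² + d_1·(x - 2)³: c_1 = σ_1/2 = 3/8, d_1 = (σ_2 - σ_1)/(6h_1) = -1/16, b_1 = Δ_1 - h_1(2σ_1 + σ_2)/6 = -2.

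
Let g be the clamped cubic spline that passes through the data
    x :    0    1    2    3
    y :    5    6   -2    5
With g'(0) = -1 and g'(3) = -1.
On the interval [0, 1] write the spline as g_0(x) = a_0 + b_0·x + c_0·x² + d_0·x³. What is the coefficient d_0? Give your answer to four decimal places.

With M_i denoting the second derivative at x_i, h_i = 1, 1, 1, and Δ_i = (y_(i+1) − y_i)/h_i = 1, -8, 7:
  1·M_0 + 4·M_1 + 1·M_2 = 6(Δ_1 - Δ_0) = -54
  1·M_1 + 4·M_2 + 1·M_3 = 6(Δ_2 - Δ_1) = 90
Clamped end conditions give two more equations: 2h_0·M_0 + h_0·M_1 = 6(Δ_0 - g'(0)) = 12 and h_2·M_2 + 2h_2·M_3 = 6(g'(3) - Δ_2) = -48.
Hence M_0 = 102/5, M_1 = -144/5, M_2 = 204/5, M_3 = -222/5.
On [0, 1], with g_0(x) = a_0 + b_0·x + c_0·x² + d_0·x³: c_0 = M_0/2 = 51/5, d_0 = (M_1 - M_0)/(6h_0) = -41/5, b_0 = Δ_0 - h_0(2M_0 + M_1)/6 = -1.

-8.2000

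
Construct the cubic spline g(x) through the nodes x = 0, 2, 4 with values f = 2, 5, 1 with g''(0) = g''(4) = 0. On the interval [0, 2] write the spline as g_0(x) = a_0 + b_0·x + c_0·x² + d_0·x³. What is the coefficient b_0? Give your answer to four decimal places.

2.3750

With σ_i denoting the second derivative at x_i, h_i = 2, 2, and Δ_i = (y_(i+1) − y_i)/h_i = 3/2, -2:
  2·σ_0 + 8·σ_1 + 2·σ_2 = 6(Δ_1 - Δ_0) = -21
Natural end conditions: σ_0 = σ_2 = 0.
Solving the tridiagonal system: σ_0 = 0, σ_1 = -21/8, σ_2 = 0.
On [0, 2], with g_0(x) = a_0 + b_0·x + c_0·x² + d_0·x³: c_0 = σ_0/2 = 0, d_0 = (σ_1 - σ_0)/(6h_0) = -7/32, b_0 = Δ_0 - h_0(2σ_0 + σ_1)/6 = 19/8.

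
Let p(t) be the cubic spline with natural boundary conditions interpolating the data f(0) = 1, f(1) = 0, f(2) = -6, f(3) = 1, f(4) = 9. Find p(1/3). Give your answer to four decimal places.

1.3333

Put M_i = p'' at the i-th knot. Here h = (1, 1, 1, 1) and Δ = (-1, -6, 7, 8), so the interior equations h_(i-1)·M_(i-1) + 2(h_(i-1)+h_i)·M_i + h_i·M_(i+1) = 6(Δ_i − Δ_(i-1)) read
  1·M_0 + 4·M_1 + 1·M_2 = 6(Δ_1 - Δ_0) = -30
  1·M_1 + 4·M_2 + 1·M_3 = 6(Δ_2 - Δ_1) = 78
  1·M_2 + 4·M_3 + 1·M_4 = 6(Δ_3 - Δ_2) = 6
Natural end conditions: M_0 = M_4 = 0.
Forward elimination and back-substitution give M_0 = 0, M_1 = -27/2, M_2 = 24, M_3 = -9/2, M_4 = 0.
On [0, 1], p(t) = 1 + 5/4·t + 0·t² - 9/4·t³.
With t = 1/3: p(1/3) = 4/3.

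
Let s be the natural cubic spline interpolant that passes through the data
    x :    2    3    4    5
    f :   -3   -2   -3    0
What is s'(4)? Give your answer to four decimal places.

0.6000

Write m_i for s''(x_i). With h_i = 1, 1, 1 and divided differences Δ_i = 1, -1, 3, the continuity of s' gives the tridiagonal system
  1·m_0 + 4·m_1 + 1·m_2 = 6(Δ_1 - Δ_0) = -12
  1·m_1 + 4·m_2 + 1·m_3 = 6(Δ_2 - Δ_1) = 24
Natural end conditions: m_0 = m_3 = 0.
Forward elimination and back-substitution give m_0 = 0, m_1 = -24/5, m_2 = 36/5, m_3 = 0.
On [4, 5], s'(x) = b_2 + 2c_2·(x - 4) + 3d_2·(x - 4)² with b_2 = Δ_2 - h_2(2m_2 + m_3)/6 = 3/5, c_2 = m_2/2 = 18/5, d_2 = (m_3 - m_2)/(6h_2) = -6/5. So s'(4) = 3/5.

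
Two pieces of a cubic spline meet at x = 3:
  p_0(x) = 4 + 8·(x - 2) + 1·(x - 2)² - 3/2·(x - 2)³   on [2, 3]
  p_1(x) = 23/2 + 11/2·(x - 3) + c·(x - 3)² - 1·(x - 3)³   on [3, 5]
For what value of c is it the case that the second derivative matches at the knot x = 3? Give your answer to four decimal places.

p_0''(x) = 2 - 9·(x - 2), so p_0''(3) = -7. On the right, p_1''(3) = 2c, so c = -7/2.

-3.5000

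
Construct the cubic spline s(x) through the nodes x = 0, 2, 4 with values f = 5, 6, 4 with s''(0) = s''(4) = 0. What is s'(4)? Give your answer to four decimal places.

Let M_i = s''(x_i). Step sizes h_i = 2, 2; slopes of the chords Δ_i = (y_(i+1) - y_i)/h_i = 1/2, -1.
  2·M_0 + 8·M_1 + 2·M_2 = 6(Δ_1 - Δ_0) = -9
Natural end conditions: M_0 = M_2 = 0.
Hence M_0 = 0, M_1 = -9/8, M_2 = 0.
On [2, 4], s'(x) = b_1 + 2c_1·(x - 2) + 3d_1·(x - 2)² with b_1 = Δ_1 - h_1(2M_1 + M_2)/6 = -1/4, c_1 = M_1/2 = -9/16, d_1 = (M_2 - M_1)/(6h_1) = 3/32. So s'(4) = -11/8.

-1.3750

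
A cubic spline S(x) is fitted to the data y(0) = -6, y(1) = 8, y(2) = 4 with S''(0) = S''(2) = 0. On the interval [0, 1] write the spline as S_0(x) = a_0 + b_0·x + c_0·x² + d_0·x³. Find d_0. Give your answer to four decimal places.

-4.5000

With m_i denoting the second derivative at x_i, h_i = 1, 1, and Δ_i = (y_(i+1) − y_i)/h_i = 14, -4:
  1·m_0 + 4·m_1 + 1·m_2 = 6(Δ_1 - Δ_0) = -108
Natural end conditions: m_0 = m_2 = 0.
Solving: m_0 = 0, m_1 = -27, m_2 = 0.
On [0, 1], with S_0(x) = a_0 + b_0·x + c_0·x² + d_0·x³: c_0 = m_0/2 = 0, d_0 = (m_1 - m_0)/(6h_0) = -9/2, b_0 = Δ_0 - h_0(2m_0 + m_1)/6 = 37/2.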